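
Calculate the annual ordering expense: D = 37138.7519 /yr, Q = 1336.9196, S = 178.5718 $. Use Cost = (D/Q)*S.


Number of orders = D/Q = 27.7793
Cost = 27.7793 * 178.5718 = 4960.6078

4960.6078 $/yr


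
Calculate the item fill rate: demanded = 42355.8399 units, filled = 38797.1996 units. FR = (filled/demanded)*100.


FR = 38797.1996 / 42355.8399 * 100 = 91.5982

91.5982%


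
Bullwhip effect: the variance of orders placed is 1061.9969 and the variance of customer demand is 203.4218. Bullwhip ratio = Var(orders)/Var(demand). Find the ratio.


BW = 1061.9969 / 203.4218 = 5.2207

5.2207


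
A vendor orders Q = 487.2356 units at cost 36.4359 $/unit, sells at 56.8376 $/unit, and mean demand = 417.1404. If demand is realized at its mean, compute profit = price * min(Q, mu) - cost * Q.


Sales at mu = min(487.2356, 417.1404) = 417.1404
Revenue = 56.8376 * 417.1404 = 23709.2592
Total cost = 36.4359 * 487.2356 = 17752.8676
Profit = 23709.2592 - 17752.8676 = 5956.3916

5956.3916 $


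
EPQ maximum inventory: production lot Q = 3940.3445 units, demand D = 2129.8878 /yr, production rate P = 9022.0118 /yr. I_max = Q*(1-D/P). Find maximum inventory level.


D/P = 0.2361
1 - D/P = 0.7639
I_max = 3940.3445 * 0.7639 = 3010.1205

3010.1205 units


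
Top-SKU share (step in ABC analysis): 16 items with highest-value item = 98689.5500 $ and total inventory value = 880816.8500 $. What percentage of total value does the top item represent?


Top item = 98689.5500
Total = 880816.8500
Percentage = 98689.5500 / 880816.8500 * 100 = 11.2043

11.2043%


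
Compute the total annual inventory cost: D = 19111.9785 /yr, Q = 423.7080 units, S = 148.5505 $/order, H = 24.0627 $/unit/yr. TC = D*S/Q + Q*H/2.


Ordering cost = D*S/Q = 6700.5909
Holding cost = Q*H/2 = 5097.7792
TC = 6700.5909 + 5097.7792 = 11798.3701

11798.3701 $/yr


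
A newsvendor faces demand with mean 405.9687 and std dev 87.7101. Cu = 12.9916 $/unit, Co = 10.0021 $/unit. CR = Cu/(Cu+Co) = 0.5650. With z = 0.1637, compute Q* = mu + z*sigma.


CR = Cu/(Cu+Co) = 12.9916/(12.9916+10.0021) = 0.5650
z = 0.1637
Q* = 405.9687 + 0.1637 * 87.7101 = 420.3268

420.3268 units


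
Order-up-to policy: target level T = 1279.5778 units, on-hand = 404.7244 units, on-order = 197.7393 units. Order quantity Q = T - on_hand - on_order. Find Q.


Inventory position = OH + OO = 404.7244 + 197.7393 = 602.4637
Q = 1279.5778 - 602.4637 = 677.1141

677.1141 units


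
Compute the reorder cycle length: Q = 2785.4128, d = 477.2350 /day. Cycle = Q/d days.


Cycle = 2785.4128 / 477.2350 = 5.8366

5.8366 days


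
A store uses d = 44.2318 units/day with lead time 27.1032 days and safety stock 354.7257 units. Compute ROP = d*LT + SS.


d*LT = 44.2318 * 27.1032 = 1198.8233
ROP = 1198.8233 + 354.7257 = 1553.5490

1553.5490 units


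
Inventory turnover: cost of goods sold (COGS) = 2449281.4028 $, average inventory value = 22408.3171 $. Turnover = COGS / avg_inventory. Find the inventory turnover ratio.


Turnover = 2449281.4028 / 22408.3171 = 109.3023

109.3023


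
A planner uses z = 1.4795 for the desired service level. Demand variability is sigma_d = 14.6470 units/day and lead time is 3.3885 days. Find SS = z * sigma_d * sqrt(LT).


sqrt(LT) = sqrt(3.3885) = 1.8408
SS = 1.4795 * 14.6470 * 1.8408 = 39.8903

39.8903 units


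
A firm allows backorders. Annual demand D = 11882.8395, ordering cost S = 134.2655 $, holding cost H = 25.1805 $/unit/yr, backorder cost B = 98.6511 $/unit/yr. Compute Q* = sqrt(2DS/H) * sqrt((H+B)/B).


sqrt(2DS/H) = 355.9796
sqrt((H+B)/B) = 1.1204
Q* = 355.9796 * 1.1204 = 398.8319

398.8319 units


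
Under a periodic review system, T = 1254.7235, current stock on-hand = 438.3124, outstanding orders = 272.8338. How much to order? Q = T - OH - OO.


Inventory position = OH + OO = 438.3124 + 272.8338 = 711.1462
Q = 1254.7235 - 711.1462 = 543.5773

543.5773 units


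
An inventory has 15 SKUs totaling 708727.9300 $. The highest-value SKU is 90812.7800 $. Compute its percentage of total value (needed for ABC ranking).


Top item = 90812.7800
Total = 708727.9300
Percentage = 90812.7800 / 708727.9300 * 100 = 12.8135

12.8135%


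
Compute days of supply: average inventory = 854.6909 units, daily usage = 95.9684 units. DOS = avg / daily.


DOS = 854.6909 / 95.9684 = 8.9060

8.9060 days


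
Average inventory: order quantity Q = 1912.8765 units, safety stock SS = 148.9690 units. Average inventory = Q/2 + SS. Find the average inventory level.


Q/2 = 956.4383
Avg = 956.4383 + 148.9690 = 1105.4072

1105.4072 units


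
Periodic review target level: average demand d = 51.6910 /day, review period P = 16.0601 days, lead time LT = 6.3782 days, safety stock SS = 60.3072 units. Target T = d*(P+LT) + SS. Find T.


P + LT = 22.4383
d*(P+LT) = 51.6910 * 22.4383 = 1159.8582
T = 1159.8582 + 60.3072 = 1220.1654

1220.1654 units


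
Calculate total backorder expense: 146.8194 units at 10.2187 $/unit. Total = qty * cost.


Total = 146.8194 * 10.2187 = 1500.3034

1500.3034 $


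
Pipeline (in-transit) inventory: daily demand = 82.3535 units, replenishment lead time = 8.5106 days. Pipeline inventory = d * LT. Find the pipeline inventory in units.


Pipeline = 82.3535 * 8.5106 = 700.8777

700.8777 units


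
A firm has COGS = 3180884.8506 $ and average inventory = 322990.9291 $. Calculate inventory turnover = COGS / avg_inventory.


Turnover = 3180884.8506 / 322990.9291 = 9.8482

9.8482


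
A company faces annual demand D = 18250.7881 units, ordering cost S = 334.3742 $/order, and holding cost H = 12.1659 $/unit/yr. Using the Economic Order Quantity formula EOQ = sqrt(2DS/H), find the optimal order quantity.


2*D*S = 2 * 18250.7881 * 334.3742 = 12205185.3406
2*D*S/H = 1003229.1356
EOQ = sqrt(1003229.1356) = 1001.6133

1001.6133 units


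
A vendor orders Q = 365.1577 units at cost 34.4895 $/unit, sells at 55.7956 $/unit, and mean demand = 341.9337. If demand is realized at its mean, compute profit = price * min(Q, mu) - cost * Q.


Sales at mu = min(365.1577, 341.9337) = 341.9337
Revenue = 55.7956 * 341.9337 = 19078.3960
Total cost = 34.4895 * 365.1577 = 12594.1065
Profit = 19078.3960 - 12594.1065 = 6484.2895

6484.2895 $


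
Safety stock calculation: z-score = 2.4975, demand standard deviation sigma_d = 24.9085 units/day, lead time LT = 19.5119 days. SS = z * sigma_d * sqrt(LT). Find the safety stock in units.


sqrt(LT) = sqrt(19.5119) = 4.4172
SS = 2.4975 * 24.9085 * 4.4172 = 274.7912

274.7912 units


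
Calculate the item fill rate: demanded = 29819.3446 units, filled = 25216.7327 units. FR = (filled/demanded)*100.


FR = 25216.7327 / 29819.3446 * 100 = 84.5650

84.5650%


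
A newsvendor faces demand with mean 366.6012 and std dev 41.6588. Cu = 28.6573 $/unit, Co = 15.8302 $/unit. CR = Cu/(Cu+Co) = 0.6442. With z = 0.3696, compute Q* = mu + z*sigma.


CR = Cu/(Cu+Co) = 28.6573/(28.6573+15.8302) = 0.6442
z = 0.3696
Q* = 366.6012 + 0.3696 * 41.6588 = 381.9983

381.9983 units


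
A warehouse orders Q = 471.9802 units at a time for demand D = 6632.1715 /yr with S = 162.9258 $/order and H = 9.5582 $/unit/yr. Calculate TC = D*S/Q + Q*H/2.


Ordering cost = D*S/Q = 2289.4008
Holding cost = Q*H/2 = 2255.6406
TC = 2289.4008 + 2255.6406 = 4545.0414

4545.0414 $/yr


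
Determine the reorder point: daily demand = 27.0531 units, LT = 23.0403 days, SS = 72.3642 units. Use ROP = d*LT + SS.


d*LT = 27.0531 * 23.0403 = 623.3115
ROP = 623.3115 + 72.3642 = 695.6757

695.6757 units


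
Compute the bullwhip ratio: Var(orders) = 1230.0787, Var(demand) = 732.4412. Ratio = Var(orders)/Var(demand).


BW = 1230.0787 / 732.4412 = 1.6794

1.6794


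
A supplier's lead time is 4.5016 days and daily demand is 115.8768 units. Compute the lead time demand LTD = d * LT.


LTD = 115.8768 * 4.5016 = 521.6310

521.6310 units


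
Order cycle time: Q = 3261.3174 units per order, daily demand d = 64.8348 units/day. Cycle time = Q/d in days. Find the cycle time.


Cycle = 3261.3174 / 64.8348 = 50.3020

50.3020 days


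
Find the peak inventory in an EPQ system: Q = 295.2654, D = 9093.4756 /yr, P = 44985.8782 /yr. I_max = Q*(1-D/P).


D/P = 0.2021
1 - D/P = 0.7979
I_max = 295.2654 * 0.7979 = 235.5803

235.5803 units


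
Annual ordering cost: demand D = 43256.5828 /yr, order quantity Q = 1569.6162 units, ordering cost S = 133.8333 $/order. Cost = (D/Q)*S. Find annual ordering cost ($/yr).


Number of orders = D/Q = 27.5587
Cost = 27.5587 * 133.8333 = 3688.2718

3688.2718 $/yr


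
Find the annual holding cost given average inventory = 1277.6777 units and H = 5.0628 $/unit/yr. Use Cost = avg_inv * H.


Cost = 1277.6777 * 5.0628 = 6468.6267

6468.6267 $/yr


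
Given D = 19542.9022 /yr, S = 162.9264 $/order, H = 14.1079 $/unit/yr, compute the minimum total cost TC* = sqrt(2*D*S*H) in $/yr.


2*D*S*H = 89840650.6324
TC* = sqrt(89840650.6324) = 9478.4308

9478.4308 $/yr


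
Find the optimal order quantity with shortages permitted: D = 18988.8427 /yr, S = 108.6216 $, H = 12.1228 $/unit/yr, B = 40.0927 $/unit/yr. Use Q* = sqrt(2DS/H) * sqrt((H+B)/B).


sqrt(2DS/H) = 583.3388
sqrt((H+B)/B) = 1.1412
Q* = 583.3388 * 1.1412 = 665.7144

665.7144 units


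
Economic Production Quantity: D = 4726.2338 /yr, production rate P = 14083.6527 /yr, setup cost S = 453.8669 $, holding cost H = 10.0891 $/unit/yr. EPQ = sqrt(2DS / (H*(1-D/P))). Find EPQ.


1 - D/P = 1 - 0.3356 = 0.6644
H*(1-D/P) = 6.7034
2DS = 4290162.1670
EPQ = sqrt(640000.8005) = 800.0005

800.0005 units


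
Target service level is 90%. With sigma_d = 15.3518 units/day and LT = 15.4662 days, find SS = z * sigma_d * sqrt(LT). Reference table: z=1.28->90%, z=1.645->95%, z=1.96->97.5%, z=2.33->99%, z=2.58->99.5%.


From the table, SL = 90% corresponds to z = 1.28
sqrt(LT) = sqrt(15.4662) = 3.9327
SS = 1.28 * 15.3518 * 3.9327 = 77.2789

77.2789 units


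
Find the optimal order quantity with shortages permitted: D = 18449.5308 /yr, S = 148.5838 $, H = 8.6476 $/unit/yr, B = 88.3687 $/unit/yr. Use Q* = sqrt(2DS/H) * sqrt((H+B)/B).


sqrt(2DS/H) = 796.2429
sqrt((H+B)/B) = 1.0478
Q* = 796.2429 * 1.0478 = 834.2932

834.2932 units


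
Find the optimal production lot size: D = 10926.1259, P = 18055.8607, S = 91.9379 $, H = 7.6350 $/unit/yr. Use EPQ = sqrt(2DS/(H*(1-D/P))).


1 - D/P = 1 - 0.6051 = 0.3949
H*(1-D/P) = 3.0148
2DS = 2009050.1408
EPQ = sqrt(666387.0579) = 816.3253

816.3253 units


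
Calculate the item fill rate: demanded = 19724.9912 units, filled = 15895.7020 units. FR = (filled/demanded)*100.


FR = 15895.7020 / 19724.9912 * 100 = 80.5866

80.5866%


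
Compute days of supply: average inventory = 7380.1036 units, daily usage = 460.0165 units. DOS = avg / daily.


DOS = 7380.1036 / 460.0165 = 16.0431

16.0431 days


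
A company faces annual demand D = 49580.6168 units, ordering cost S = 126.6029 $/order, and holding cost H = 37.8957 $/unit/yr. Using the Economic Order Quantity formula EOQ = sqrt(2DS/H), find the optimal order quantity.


2*D*S = 2 * 49580.6168 * 126.6029 = 12554099.7413
2*D*S/H = 331280.3231
EOQ = sqrt(331280.3231) = 575.5696

575.5696 units


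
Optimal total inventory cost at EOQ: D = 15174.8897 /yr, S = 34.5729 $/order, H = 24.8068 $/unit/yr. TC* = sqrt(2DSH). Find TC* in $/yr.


2*D*S*H = 26029276.3311
TC* = sqrt(26029276.3311) = 5101.8895

5101.8895 $/yr


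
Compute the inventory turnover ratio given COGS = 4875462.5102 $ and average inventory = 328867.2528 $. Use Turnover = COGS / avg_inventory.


Turnover = 4875462.5102 / 328867.2528 = 14.8250

14.8250


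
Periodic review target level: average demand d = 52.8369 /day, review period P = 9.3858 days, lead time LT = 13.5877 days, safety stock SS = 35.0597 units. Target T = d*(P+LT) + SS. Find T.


P + LT = 22.9735
d*(P+LT) = 52.8369 * 22.9735 = 1213.8485
T = 1213.8485 + 35.0597 = 1248.9082

1248.9082 units


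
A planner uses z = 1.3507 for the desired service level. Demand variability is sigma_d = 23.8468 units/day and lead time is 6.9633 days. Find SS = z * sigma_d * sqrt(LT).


sqrt(LT) = sqrt(6.9633) = 2.6388
SS = 1.3507 * 23.8468 * 2.6388 = 84.9956

84.9956 units


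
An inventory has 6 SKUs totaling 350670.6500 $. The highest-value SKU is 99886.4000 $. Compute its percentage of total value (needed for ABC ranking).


Top item = 99886.4000
Total = 350670.6500
Percentage = 99886.4000 / 350670.6500 * 100 = 28.4844

28.4844%


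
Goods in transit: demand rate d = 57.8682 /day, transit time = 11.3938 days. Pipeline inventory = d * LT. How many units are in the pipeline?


Pipeline = 57.8682 * 11.3938 = 659.3387

659.3387 units


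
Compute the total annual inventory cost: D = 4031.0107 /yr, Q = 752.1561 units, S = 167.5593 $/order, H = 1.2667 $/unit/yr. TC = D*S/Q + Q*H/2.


Ordering cost = D*S/Q = 897.9962
Holding cost = Q*H/2 = 476.3781
TC = 897.9962 + 476.3781 = 1374.3743

1374.3743 $/yr


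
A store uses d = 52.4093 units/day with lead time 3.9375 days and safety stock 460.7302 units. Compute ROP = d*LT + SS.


d*LT = 52.4093 * 3.9375 = 206.3616
ROP = 206.3616 + 460.7302 = 667.0918

667.0918 units


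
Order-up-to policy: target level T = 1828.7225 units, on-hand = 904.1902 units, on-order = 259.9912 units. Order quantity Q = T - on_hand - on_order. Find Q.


Inventory position = OH + OO = 904.1902 + 259.9912 = 1164.1814
Q = 1828.7225 - 1164.1814 = 664.5411

664.5411 units


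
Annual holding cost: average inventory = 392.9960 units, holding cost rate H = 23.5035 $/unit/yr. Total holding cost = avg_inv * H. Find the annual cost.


Cost = 392.9960 * 23.5035 = 9236.7815

9236.7815 $/yr


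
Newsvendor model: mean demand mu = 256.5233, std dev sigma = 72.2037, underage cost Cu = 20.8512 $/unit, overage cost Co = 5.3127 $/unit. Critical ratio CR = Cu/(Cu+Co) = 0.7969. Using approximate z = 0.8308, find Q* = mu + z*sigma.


CR = Cu/(Cu+Co) = 20.8512/(20.8512+5.3127) = 0.7969
z = 0.8308
Q* = 256.5233 + 0.8308 * 72.2037 = 316.5101

316.5101 units


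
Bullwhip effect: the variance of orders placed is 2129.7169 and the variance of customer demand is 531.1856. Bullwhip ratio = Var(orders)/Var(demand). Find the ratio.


BW = 2129.7169 / 531.1856 = 4.0094

4.0094


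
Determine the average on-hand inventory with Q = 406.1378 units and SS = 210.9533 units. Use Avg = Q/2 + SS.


Q/2 = 203.0689
Avg = 203.0689 + 210.9533 = 414.0222

414.0222 units


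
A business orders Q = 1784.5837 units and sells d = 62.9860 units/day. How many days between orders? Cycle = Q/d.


Cycle = 1784.5837 / 62.9860 = 28.3330

28.3330 days


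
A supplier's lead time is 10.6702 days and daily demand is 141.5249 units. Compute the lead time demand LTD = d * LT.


LTD = 141.5249 * 10.6702 = 1510.0990

1510.0990 units


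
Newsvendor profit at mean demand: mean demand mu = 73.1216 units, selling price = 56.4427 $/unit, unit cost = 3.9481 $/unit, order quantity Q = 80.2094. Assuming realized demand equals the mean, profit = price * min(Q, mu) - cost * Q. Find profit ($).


Sales at mu = min(80.2094, 73.1216) = 73.1216
Revenue = 56.4427 * 73.1216 = 4127.1805
Total cost = 3.9481 * 80.2094 = 316.6747
Profit = 4127.1805 - 316.6747 = 3810.5058

3810.5058 $


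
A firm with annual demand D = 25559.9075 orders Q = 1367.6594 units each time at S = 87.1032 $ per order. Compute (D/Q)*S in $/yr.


Number of orders = D/Q = 18.6888
Cost = 18.6888 * 87.1032 = 1627.8539

1627.8539 $/yr


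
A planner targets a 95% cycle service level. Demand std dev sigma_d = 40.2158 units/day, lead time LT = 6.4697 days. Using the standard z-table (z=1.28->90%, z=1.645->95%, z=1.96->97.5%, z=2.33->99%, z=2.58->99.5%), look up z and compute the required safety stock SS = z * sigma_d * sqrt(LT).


From the table, SL = 95% corresponds to z = 1.645
sqrt(LT) = sqrt(6.4697) = 2.5436
SS = 1.645 * 40.2158 * 2.5436 = 168.2692

168.2692 units


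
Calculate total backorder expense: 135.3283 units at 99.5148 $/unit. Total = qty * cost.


Total = 135.3283 * 99.5148 = 13467.1687

13467.1687 $


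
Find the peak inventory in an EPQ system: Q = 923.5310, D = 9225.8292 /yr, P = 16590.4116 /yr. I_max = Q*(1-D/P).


D/P = 0.5561
1 - D/P = 0.4439
I_max = 923.5310 * 0.4439 = 409.9609

409.9609 units


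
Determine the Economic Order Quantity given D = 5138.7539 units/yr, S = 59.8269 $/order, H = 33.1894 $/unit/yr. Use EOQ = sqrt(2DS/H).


2*D*S = 2 * 5138.7539 * 59.8269 = 614871.4314
2*D*S/H = 18526.1388
EOQ = sqrt(18526.1388) = 136.1108

136.1108 units


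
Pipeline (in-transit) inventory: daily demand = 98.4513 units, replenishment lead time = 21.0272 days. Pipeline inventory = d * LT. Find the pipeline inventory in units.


Pipeline = 98.4513 * 21.0272 = 2070.1552

2070.1552 units


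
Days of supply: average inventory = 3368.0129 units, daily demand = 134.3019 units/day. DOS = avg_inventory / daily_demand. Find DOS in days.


DOS = 3368.0129 / 134.3019 = 25.0779

25.0779 days


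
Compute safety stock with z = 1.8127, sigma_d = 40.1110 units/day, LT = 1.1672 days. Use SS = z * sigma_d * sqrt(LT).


sqrt(LT) = sqrt(1.1672) = 1.0804
SS = 1.8127 * 40.1110 * 1.0804 = 78.5529

78.5529 units


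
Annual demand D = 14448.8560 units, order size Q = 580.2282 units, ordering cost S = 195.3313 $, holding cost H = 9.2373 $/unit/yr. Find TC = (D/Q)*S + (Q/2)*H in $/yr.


Ordering cost = D*S/Q = 4864.1445
Holding cost = Q*H/2 = 2679.8710
TC = 4864.1445 + 2679.8710 = 7544.0155

7544.0155 $/yr


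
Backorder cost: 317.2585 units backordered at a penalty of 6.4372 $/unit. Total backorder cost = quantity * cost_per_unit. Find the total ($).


Total = 317.2585 * 6.4372 = 2042.2564

2042.2564 $


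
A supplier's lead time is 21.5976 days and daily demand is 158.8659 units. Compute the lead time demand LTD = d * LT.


LTD = 158.8659 * 21.5976 = 3431.1222

3431.1222 units


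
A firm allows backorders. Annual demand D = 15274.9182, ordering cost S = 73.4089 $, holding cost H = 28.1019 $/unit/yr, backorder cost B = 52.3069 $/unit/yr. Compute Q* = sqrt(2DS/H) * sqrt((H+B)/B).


sqrt(2DS/H) = 282.4951
sqrt((H+B)/B) = 1.2399
Q* = 282.4951 * 1.2399 = 350.2541

350.2541 units


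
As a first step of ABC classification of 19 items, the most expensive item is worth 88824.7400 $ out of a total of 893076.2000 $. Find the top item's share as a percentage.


Top item = 88824.7400
Total = 893076.2000
Percentage = 88824.7400 / 893076.2000 * 100 = 9.9459

9.9459%


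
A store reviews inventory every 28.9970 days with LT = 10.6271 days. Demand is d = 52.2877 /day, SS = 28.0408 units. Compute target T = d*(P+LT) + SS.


P + LT = 39.6241
d*(P+LT) = 52.2877 * 39.6241 = 2071.8531
T = 2071.8531 + 28.0408 = 2099.8939

2099.8939 units


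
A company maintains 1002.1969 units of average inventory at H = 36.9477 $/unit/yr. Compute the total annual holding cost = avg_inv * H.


Cost = 1002.1969 * 36.9477 = 37028.8704

37028.8704 $/yr


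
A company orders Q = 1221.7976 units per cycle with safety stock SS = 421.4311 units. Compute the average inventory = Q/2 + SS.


Q/2 = 610.8988
Avg = 610.8988 + 421.4311 = 1032.3299

1032.3299 units


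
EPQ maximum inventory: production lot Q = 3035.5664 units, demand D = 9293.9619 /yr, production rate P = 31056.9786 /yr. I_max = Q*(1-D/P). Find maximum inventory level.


D/P = 0.2993
1 - D/P = 0.7007
I_max = 3035.5664 * 0.7007 = 2127.1574

2127.1574 units


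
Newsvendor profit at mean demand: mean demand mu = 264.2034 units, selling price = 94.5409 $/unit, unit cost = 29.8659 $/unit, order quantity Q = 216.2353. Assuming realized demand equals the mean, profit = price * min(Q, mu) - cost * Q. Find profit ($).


Sales at mu = min(216.2353, 264.2034) = 216.2353
Revenue = 94.5409 * 216.2353 = 20443.0799
Total cost = 29.8659 * 216.2353 = 6458.0618
Profit = 20443.0799 - 6458.0618 = 13985.0180

13985.0180 $


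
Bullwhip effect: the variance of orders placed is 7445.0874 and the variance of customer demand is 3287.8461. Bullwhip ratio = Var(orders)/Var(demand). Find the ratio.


BW = 7445.0874 / 3287.8461 = 2.2644

2.2644


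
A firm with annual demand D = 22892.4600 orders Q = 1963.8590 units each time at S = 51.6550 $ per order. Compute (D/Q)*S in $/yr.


Number of orders = D/Q = 11.6569
Cost = 11.6569 * 51.6550 = 602.1359

602.1359 $/yr


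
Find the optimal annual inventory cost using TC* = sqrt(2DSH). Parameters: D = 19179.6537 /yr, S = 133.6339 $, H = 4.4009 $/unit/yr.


2*D*S*H = 22559470.4298
TC* = sqrt(22559470.4298) = 4749.6811

4749.6811 $/yr


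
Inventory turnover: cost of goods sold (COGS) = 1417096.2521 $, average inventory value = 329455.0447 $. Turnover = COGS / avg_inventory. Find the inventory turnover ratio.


Turnover = 1417096.2521 / 329455.0447 = 4.3013

4.3013


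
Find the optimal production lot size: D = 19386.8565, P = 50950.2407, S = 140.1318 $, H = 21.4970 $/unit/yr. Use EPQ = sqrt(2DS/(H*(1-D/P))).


1 - D/P = 1 - 0.3805 = 0.6195
H*(1-D/P) = 13.3173
2DS = 5433430.1954
EPQ = sqrt(407998.8264) = 638.7479

638.7479 units


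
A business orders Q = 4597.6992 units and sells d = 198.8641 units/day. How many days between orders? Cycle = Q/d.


Cycle = 4597.6992 / 198.8641 = 23.1198

23.1198 days


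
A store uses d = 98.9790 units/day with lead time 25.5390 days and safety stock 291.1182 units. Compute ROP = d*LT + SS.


d*LT = 98.9790 * 25.5390 = 2527.8247
ROP = 2527.8247 + 291.1182 = 2818.9429

2818.9429 units


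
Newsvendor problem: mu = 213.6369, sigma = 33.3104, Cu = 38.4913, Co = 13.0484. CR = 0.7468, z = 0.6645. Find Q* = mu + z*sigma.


CR = Cu/(Cu+Co) = 38.4913/(38.4913+13.0484) = 0.7468
z = 0.6645
Q* = 213.6369 + 0.6645 * 33.3104 = 235.7717

235.7717 units


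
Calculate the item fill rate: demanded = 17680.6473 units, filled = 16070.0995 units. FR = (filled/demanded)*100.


FR = 16070.0995 / 17680.6473 * 100 = 90.8909

90.8909%


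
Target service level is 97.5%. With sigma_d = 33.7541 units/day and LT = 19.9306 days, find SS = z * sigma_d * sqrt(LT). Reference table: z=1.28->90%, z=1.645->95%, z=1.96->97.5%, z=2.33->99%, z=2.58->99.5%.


From the table, SL = 97.5% corresponds to z = 1.96
sqrt(LT) = sqrt(19.9306) = 4.4644
SS = 1.96 * 33.7541 * 4.4644 = 295.3540

295.3540 units


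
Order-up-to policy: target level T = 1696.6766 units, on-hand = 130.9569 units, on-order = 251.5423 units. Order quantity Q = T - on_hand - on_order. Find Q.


Inventory position = OH + OO = 130.9569 + 251.5423 = 382.4992
Q = 1696.6766 - 382.4992 = 1314.1774

1314.1774 units


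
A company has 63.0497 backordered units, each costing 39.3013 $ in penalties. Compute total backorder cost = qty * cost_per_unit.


Total = 63.0497 * 39.3013 = 2477.9352

2477.9352 $


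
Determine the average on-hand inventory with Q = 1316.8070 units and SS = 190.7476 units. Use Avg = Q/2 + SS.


Q/2 = 658.4035
Avg = 658.4035 + 190.7476 = 849.1511

849.1511 units


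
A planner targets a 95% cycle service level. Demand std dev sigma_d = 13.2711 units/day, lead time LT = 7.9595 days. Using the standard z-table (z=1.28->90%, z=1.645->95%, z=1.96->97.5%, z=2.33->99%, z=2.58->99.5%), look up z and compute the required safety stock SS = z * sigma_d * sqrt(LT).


From the table, SL = 95% corresponds to z = 1.645
sqrt(LT) = sqrt(7.9595) = 2.8213
SS = 1.645 * 13.2711 * 2.8213 = 61.5908

61.5908 units


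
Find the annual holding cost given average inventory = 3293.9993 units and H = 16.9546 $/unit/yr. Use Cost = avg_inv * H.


Cost = 3293.9993 * 16.9546 = 55848.4405

55848.4405 $/yr


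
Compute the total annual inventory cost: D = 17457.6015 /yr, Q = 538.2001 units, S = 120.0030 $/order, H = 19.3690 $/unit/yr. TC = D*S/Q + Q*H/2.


Ordering cost = D*S/Q = 3892.5384
Holding cost = Q*H/2 = 5212.1989
TC = 3892.5384 + 5212.1989 = 9104.7373

9104.7373 $/yr


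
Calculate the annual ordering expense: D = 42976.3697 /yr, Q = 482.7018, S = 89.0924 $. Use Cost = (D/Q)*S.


Number of orders = D/Q = 89.0330
Cost = 89.0330 * 89.0924 = 7932.1600

7932.1600 $/yr


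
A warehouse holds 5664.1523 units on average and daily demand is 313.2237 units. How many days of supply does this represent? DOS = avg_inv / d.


DOS = 5664.1523 / 313.2237 = 18.0834

18.0834 days


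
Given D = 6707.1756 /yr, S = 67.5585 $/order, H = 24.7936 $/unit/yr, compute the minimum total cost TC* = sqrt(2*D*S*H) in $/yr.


2*D*S*H = 22469285.4275
TC* = sqrt(22469285.4275) = 4740.1778

4740.1778 $/yr


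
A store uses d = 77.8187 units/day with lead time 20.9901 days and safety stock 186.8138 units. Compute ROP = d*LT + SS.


d*LT = 77.8187 * 20.9901 = 1633.4223
ROP = 1633.4223 + 186.8138 = 1820.2361

1820.2361 units


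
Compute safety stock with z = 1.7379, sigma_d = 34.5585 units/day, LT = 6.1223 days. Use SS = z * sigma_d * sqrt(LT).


sqrt(LT) = sqrt(6.1223) = 2.4743
SS = 1.7379 * 34.5585 * 2.4743 = 148.6062

148.6062 units


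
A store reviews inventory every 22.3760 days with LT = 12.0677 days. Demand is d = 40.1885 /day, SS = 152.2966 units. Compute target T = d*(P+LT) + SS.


P + LT = 34.4437
d*(P+LT) = 40.1885 * 34.4437 = 1384.2406
T = 1384.2406 + 152.2966 = 1536.5372

1536.5372 units


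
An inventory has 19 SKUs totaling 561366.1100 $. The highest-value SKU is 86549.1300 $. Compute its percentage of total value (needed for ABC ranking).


Top item = 86549.1300
Total = 561366.1100
Percentage = 86549.1300 / 561366.1100 * 100 = 15.4176

15.4176%


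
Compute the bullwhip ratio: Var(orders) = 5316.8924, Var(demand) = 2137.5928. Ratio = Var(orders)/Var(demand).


BW = 5316.8924 / 2137.5928 = 2.4873

2.4873


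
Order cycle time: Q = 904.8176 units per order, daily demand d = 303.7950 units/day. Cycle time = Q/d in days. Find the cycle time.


Cycle = 904.8176 / 303.7950 = 2.9784

2.9784 days


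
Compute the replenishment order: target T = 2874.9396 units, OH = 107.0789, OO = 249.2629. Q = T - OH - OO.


Inventory position = OH + OO = 107.0789 + 249.2629 = 356.3418
Q = 2874.9396 - 356.3418 = 2518.5978

2518.5978 units


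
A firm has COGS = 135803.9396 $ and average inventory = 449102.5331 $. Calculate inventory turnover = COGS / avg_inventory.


Turnover = 135803.9396 / 449102.5331 = 0.3024

0.3024


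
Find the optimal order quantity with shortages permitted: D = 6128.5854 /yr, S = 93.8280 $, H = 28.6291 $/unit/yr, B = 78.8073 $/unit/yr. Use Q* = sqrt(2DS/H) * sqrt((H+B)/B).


sqrt(2DS/H) = 200.4276
sqrt((H+B)/B) = 1.1676
Q* = 200.4276 * 1.1676 = 234.0184

234.0184 units


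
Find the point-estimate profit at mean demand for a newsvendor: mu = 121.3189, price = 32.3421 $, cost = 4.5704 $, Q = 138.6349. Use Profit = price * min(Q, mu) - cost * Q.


Sales at mu = min(138.6349, 121.3189) = 121.3189
Revenue = 32.3421 * 121.3189 = 3923.7080
Total cost = 4.5704 * 138.6349 = 633.6169
Profit = 3923.7080 - 633.6169 = 3290.0910

3290.0910 $


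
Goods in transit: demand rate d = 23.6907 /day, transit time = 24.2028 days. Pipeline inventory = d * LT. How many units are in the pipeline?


Pipeline = 23.6907 * 24.2028 = 573.3813

573.3813 units


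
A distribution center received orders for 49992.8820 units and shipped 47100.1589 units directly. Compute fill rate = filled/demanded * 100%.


FR = 47100.1589 / 49992.8820 * 100 = 94.2137

94.2137%


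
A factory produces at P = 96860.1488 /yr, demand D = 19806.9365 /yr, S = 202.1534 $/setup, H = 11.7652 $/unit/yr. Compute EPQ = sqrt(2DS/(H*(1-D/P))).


1 - D/P = 1 - 0.2045 = 0.7955
H*(1-D/P) = 9.3593
2DS = 8008079.1141
EPQ = sqrt(855624.9178) = 925.0000

925.0000 units


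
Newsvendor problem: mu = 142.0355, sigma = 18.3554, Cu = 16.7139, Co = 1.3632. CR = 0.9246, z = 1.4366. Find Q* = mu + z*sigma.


CR = Cu/(Cu+Co) = 16.7139/(16.7139+1.3632) = 0.9246
z = 1.4366
Q* = 142.0355 + 1.4366 * 18.3554 = 168.4049

168.4049 units


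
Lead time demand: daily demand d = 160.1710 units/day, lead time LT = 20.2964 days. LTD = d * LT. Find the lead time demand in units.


LTD = 160.1710 * 20.2964 = 3250.8947

3250.8947 units


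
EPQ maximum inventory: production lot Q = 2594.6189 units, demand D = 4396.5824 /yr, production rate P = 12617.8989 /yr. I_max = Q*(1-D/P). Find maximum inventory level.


D/P = 0.3484
1 - D/P = 0.6516
I_max = 2594.6189 * 0.6516 = 1690.5495

1690.5495 units


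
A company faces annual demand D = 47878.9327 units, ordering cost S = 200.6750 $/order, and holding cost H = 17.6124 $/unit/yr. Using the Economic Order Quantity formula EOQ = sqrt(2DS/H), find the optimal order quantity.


2*D*S = 2 * 47878.9327 * 200.6750 = 19216209.6391
2*D*S/H = 1091061.3908
EOQ = sqrt(1091061.3908) = 1044.5388

1044.5388 units


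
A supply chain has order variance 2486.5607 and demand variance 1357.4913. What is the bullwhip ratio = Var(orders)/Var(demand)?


BW = 2486.5607 / 1357.4913 = 1.8317

1.8317


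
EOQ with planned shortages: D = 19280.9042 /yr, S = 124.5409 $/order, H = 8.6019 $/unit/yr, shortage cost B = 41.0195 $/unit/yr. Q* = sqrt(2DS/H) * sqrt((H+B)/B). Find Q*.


sqrt(2DS/H) = 747.2011
sqrt((H+B)/B) = 1.0999
Q* = 747.2011 * 1.0999 = 821.8202

821.8202 units


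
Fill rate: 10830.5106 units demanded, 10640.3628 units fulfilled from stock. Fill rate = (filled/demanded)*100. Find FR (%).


FR = 10640.3628 / 10830.5106 * 100 = 98.2443

98.2443%


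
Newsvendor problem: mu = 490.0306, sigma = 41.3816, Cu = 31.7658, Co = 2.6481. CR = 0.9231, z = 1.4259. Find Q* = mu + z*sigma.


CR = Cu/(Cu+Co) = 31.7658/(31.7658+2.6481) = 0.9231
z = 1.4259
Q* = 490.0306 + 1.4259 * 41.3816 = 549.0366

549.0366 units


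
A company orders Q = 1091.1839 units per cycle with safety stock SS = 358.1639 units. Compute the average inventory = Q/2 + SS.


Q/2 = 545.5919
Avg = 545.5919 + 358.1639 = 903.7559

903.7559 units


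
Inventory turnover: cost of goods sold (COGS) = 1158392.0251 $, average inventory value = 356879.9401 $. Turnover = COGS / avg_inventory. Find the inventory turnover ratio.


Turnover = 1158392.0251 / 356879.9401 = 3.2459

3.2459


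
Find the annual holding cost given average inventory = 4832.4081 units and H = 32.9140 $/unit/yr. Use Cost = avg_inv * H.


Cost = 4832.4081 * 32.9140 = 159053.8802

159053.8802 $/yr


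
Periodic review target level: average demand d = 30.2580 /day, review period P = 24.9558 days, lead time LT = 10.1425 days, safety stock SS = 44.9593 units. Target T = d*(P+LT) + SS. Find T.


P + LT = 35.0983
d*(P+LT) = 30.2580 * 35.0983 = 1062.0044
T = 1062.0044 + 44.9593 = 1106.9637

1106.9637 units


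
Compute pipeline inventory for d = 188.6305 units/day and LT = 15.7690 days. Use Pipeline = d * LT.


Pipeline = 188.6305 * 15.7690 = 2974.5144

2974.5144 units


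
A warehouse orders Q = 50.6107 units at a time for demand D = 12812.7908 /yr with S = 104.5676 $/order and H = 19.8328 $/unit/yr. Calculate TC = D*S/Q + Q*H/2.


Ordering cost = D*S/Q = 26472.7179
Holding cost = Q*H/2 = 501.8759
TC = 26472.7179 + 501.8759 = 26974.5938

26974.5938 $/yr


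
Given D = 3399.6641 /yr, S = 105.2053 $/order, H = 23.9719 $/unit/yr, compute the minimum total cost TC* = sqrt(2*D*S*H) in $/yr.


2*D*S*H = 17147708.0712
TC* = sqrt(17147708.0712) = 4140.9791

4140.9791 $/yr


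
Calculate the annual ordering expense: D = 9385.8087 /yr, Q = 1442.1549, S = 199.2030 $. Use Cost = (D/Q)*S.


Number of orders = D/Q = 6.5082
Cost = 6.5082 * 199.2030 = 1296.4497

1296.4497 $/yr


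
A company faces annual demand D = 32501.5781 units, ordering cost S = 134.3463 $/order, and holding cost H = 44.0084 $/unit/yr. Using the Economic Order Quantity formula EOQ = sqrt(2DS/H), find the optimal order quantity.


2*D*S = 2 * 32501.5781 * 134.3463 = 8732933.5238
2*D*S/H = 198437.8783
EOQ = sqrt(198437.8783) = 445.4637

445.4637 units


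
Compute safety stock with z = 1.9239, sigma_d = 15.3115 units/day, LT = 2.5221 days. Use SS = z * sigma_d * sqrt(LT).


sqrt(LT) = sqrt(2.5221) = 1.5881
SS = 1.9239 * 15.3115 * 1.5881 = 46.7823

46.7823 units


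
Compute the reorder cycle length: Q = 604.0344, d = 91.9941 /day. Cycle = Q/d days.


Cycle = 604.0344 / 91.9941 = 6.5660

6.5660 days


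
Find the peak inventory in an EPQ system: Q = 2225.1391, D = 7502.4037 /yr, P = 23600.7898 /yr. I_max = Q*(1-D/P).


D/P = 0.3179
1 - D/P = 0.6821
I_max = 2225.1391 * 0.6821 = 1517.7945

1517.7945 units


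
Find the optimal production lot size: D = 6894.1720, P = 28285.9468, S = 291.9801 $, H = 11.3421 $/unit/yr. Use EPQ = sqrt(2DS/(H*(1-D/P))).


1 - D/P = 1 - 0.2437 = 0.7563
H*(1-D/P) = 8.5777
2DS = 4025922.0600
EPQ = sqrt(469348.8879) = 685.0904

685.0904 units


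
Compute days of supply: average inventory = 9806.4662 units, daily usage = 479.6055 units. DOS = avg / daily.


DOS = 9806.4662 / 479.6055 = 20.4469

20.4469 days


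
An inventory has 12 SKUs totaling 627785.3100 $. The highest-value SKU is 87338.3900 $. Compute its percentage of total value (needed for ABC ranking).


Top item = 87338.3900
Total = 627785.3100
Percentage = 87338.3900 / 627785.3100 * 100 = 13.9121

13.9121%


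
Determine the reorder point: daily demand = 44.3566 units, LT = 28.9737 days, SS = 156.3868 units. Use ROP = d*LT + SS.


d*LT = 44.3566 * 28.9737 = 1285.1748
ROP = 1285.1748 + 156.3868 = 1441.5616

1441.5616 units


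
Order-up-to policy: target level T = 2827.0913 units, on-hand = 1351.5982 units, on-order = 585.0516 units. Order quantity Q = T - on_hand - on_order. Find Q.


Inventory position = OH + OO = 1351.5982 + 585.0516 = 1936.6498
Q = 2827.0913 - 1936.6498 = 890.4415

890.4415 units


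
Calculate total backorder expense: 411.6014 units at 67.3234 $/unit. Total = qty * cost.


Total = 411.6014 * 67.3234 = 27710.4057

27710.4057 $


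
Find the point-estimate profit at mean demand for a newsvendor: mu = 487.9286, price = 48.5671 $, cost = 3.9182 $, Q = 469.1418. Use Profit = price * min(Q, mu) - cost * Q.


Sales at mu = min(469.1418, 487.9286) = 469.1418
Revenue = 48.5671 * 469.1418 = 22784.8567
Total cost = 3.9182 * 469.1418 = 1838.1914
Profit = 22784.8567 - 1838.1914 = 20946.6653

20946.6653 $


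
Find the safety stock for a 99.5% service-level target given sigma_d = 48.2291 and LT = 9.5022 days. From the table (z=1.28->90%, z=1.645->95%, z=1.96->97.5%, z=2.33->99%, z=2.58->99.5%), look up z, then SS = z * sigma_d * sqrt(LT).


From the table, SL = 99.5% corresponds to z = 2.58
sqrt(LT) = sqrt(9.5022) = 3.0826
SS = 2.58 * 48.2291 * 3.0826 = 383.5667

383.5667 units


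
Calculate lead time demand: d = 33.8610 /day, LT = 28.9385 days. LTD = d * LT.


LTD = 33.8610 * 28.9385 = 979.8865

979.8865 units


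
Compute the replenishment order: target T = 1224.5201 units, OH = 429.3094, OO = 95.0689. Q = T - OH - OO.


Inventory position = OH + OO = 429.3094 + 95.0689 = 524.3783
Q = 1224.5201 - 524.3783 = 700.1418

700.1418 units


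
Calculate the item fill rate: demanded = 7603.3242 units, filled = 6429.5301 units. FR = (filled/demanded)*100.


FR = 6429.5301 / 7603.3242 * 100 = 84.5621

84.5621%


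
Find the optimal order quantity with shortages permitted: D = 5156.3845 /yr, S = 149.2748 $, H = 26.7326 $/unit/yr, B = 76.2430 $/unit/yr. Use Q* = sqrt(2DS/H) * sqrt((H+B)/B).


sqrt(2DS/H) = 239.9718
sqrt((H+B)/B) = 1.1622
Q* = 239.9718 * 1.1622 = 278.8865

278.8865 units


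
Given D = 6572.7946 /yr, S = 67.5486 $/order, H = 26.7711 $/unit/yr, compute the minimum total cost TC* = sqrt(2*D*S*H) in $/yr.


2*D*S*H = 23771830.5082
TC* = sqrt(23771830.5082) = 4875.6364

4875.6364 $/yr


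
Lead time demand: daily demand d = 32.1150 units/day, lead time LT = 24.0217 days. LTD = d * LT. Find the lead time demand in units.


LTD = 32.1150 * 24.0217 = 771.4569

771.4569 units


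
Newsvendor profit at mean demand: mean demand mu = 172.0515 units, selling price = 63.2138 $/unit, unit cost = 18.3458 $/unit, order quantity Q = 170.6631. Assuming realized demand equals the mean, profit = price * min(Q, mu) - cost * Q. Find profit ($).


Sales at mu = min(170.6631, 172.0515) = 170.6631
Revenue = 63.2138 * 170.6631 = 10788.2631
Total cost = 18.3458 * 170.6631 = 3130.9511
Profit = 10788.2631 - 3130.9511 = 7657.3120

7657.3120 $


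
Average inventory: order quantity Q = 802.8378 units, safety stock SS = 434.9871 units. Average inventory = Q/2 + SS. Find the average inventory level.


Q/2 = 401.4189
Avg = 401.4189 + 434.9871 = 836.4060

836.4060 units


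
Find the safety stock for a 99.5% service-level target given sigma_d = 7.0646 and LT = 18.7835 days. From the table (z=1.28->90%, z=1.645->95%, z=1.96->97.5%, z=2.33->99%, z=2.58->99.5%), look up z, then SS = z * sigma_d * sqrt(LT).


From the table, SL = 99.5% corresponds to z = 2.58
sqrt(LT) = sqrt(18.7835) = 4.3340
SS = 2.58 * 7.0646 * 4.3340 = 78.9943

78.9943 units


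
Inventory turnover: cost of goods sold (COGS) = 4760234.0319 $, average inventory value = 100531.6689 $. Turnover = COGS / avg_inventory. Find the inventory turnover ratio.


Turnover = 4760234.0319 / 100531.6689 = 47.3506

47.3506


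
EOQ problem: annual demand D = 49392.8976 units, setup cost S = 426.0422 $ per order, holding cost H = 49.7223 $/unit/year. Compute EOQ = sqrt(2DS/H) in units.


2*D*S = 2 * 49392.8976 * 426.0422 = 42086917.5158
2*D*S/H = 846439.4752
EOQ = sqrt(846439.4752) = 920.0215

920.0215 units


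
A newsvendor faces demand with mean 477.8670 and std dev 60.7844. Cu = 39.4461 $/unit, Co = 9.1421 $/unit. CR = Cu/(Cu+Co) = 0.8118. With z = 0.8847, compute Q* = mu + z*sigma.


CR = Cu/(Cu+Co) = 39.4461/(39.4461+9.1421) = 0.8118
z = 0.8847
Q* = 477.8670 + 0.8847 * 60.7844 = 531.6430

531.6430 units


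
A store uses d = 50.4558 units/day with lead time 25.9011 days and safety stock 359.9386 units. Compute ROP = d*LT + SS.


d*LT = 50.4558 * 25.9011 = 1306.8607
ROP = 1306.8607 + 359.9386 = 1666.7993

1666.7993 units


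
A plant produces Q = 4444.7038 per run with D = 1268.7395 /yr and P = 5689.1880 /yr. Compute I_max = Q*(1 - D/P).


D/P = 0.2230
1 - D/P = 0.7770
I_max = 4444.7038 * 0.7770 = 3453.4953

3453.4953 units


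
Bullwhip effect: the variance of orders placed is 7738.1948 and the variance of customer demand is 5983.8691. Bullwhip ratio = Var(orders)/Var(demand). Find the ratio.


BW = 7738.1948 / 5983.8691 = 1.2932

1.2932


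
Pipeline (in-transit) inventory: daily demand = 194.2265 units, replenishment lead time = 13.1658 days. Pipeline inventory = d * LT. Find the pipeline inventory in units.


Pipeline = 194.2265 * 13.1658 = 2557.1473

2557.1473 units


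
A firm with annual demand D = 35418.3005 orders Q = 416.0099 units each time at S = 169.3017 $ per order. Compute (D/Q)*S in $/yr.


Number of orders = D/Q = 85.1381
Cost = 85.1381 * 169.3017 = 14414.0283

14414.0283 $/yr


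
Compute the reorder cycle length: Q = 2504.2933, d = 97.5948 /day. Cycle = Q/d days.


Cycle = 2504.2933 / 97.5948 = 25.6601

25.6601 days


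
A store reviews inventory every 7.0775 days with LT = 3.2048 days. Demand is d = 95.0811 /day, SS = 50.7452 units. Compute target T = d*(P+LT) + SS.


P + LT = 10.2823
d*(P+LT) = 95.0811 * 10.2823 = 977.6524
T = 977.6524 + 50.7452 = 1028.3976

1028.3976 units


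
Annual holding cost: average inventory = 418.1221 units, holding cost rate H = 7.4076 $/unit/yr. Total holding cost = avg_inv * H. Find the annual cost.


Cost = 418.1221 * 7.4076 = 3097.2813

3097.2813 $/yr


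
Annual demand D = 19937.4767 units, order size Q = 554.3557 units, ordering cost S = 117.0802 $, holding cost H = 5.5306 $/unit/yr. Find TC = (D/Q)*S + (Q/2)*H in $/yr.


Ordering cost = D*S/Q = 4210.8050
Holding cost = Q*H/2 = 1532.9598
TC = 4210.8050 + 1532.9598 = 5743.7648

5743.7648 $/yr
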